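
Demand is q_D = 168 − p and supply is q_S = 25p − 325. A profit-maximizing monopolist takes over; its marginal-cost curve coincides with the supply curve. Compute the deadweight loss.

2775.49

In inverse form: demand p = 168 − q, supply p = 13 + 0.04q.
Competitive equilibrium: 168 − q = 13 + 0.04q → q* = 149.0385, p* = 18.9615.
Marginal revenue: MR = 168 − 2q. Set MR = MC: 168 − 2q = 13 + 0.04q → q_m = 75.9804.
Price p_m = 168 − 1·75.9804 = 92.0196; MC(q_m) = 13 + 0.04·75.9804 = 16.0392.
Competitive q* = 149.0385, so Δq = 73.0581; wedge = 92.0196 − 16.0392 = 75.9804.
Deadweight loss = ½ × 73.0581 × 75.9804 = 2775.49.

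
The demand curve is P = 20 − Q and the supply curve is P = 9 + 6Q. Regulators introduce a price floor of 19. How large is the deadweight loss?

1.14

Competitive equilibrium: 20 − Q = 9 + 6Q → Q* = 1.5714, P* = 18.4286.
At the floor P = 19, quantity demanded = (20 − 19)/1 = 1.
Sellers' marginal cost at Q' = 1: 9 + 6·1 = 15.
ΔQ = 1.5714 − 1 = 0.5714; wedge = 19 − 15 = 4.
The triangle = ½ × 0.5714 × 4 = 1.14.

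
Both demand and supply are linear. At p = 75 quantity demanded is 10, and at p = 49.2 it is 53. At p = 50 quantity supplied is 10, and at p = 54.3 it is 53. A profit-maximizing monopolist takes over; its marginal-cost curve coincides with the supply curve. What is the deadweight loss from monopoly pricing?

155.81

Demand slope = (49.2 − 75)/(53 − 10) = −0.6, so p = 81 − 0.6q.
Supply slope = (54.3 − 50)/(53 − 10) = 0.1, so p = 49 + 0.1q.
Competitive equilibrium: 81 − 0.6q = 49 + 0.1q → q* = 45.7143, p* = 53.5714.
Marginal revenue: MR = 81 − 1.2q. Set MR = MC: 81 − 1.2q = 49 + 0.1q → q_m = 24.6154.
Price p_m = 81 − 0.6·24.6154 = 66.2308; MC(q_m) = 49 + 0.1·24.6154 = 51.4615.
Competitive q* = 45.7143, so Δq = 21.0989; wedge = 66.2308 − 51.4615 = 14.7693.
Welfare loss = ½ × 21.0989 × 14.7693 = 155.81.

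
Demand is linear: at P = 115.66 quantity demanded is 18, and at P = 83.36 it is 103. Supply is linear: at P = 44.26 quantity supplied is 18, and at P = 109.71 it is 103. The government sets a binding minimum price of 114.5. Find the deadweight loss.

2003.90

Demand slope = (83.36 − 115.66)/(103 − 18) = −0.38, so P = 122.5 − 0.38Q.
Supply slope = (109.71 − 44.26)/(103 − 18) = 0.77, so P = 30.4 + 0.77Q.
Competitive equilibrium: 122.5 − 0.38Q = 30.4 + 0.77Q → Q* = 80.08696, P* = 92.06696.
At the floor P = 114.5, quantity demanded = (122.5 − 114.5)/0.38 = 21.05263.
Sellers' marginal cost at Q' = 21.05263: 30.4 + 0.77·21.05263 = 46.61053.
ΔQ = 80.08696 − 21.05263 = 59.03433; wedge = 114.5 − 46.61053 = 67.88947.
Welfare loss = ½ × 59.03433 × 67.88947 = 2003.90.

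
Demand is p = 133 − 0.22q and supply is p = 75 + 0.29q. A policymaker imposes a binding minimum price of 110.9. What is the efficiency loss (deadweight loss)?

Competitive equilibrium: 133 − 0.22q = 75 + 0.29q → q* = 113.7255, p* = 107.9804.
At the floor p = 110.9, quantity demanded = (133 − 110.9)/0.22 = 100.4545.
Sellers' marginal cost at q' = 100.4545: 75 + 0.29·100.4545 = 104.1318.
Δq = 113.7255 − 100.4545 = 13.271; wedge = 110.9 − 104.1318 = 6.7682.
Deadweight loss = ½ × 13.271 × 6.7682 = 44.91.

44.91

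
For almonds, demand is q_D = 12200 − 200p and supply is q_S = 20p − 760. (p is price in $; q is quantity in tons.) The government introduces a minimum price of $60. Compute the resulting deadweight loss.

$1309.09

In inverse form: demand p = 61 − 0.005q, supply p = 38 + 0.05q.
Competitive equilibrium: 61 − 0.005q = 38 + 0.05q → q* = 418.1818, p* = 58.9091.
At the floor p = 60, quantity demanded = (61 − 60)/0.005 = 200.
Sellers' marginal cost at q' = 200: 38 + 0.05·200 = 48.
Δq = 418.1818 − 200 = 218.1818; wedge = 60 − 48 = 12.
The triangle = ½ × 218.1818 × 12 = $1309.09.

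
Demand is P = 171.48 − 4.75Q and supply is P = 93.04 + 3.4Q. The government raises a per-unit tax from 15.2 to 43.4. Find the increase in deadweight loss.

101.38

Competitive equilibrium: 171.48 − 4.75Q = 93.04 + 3.4Q → Q* = 9.6245, P* = 125.7634.
For a per-unit tax t: ΔQ = t/8.15, so DWL = ½·t·(t/8.15) = t²/16.3.
At t = 15.2: DWL = 14.174. At t = 43.4: DWL = 115.556.
Increase = 115.556 − 14.174 = 101.38.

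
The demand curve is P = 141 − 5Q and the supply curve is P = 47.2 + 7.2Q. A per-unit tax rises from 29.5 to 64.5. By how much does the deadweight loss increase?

134.84

Competitive equilibrium: 141 − 5Q = 47.2 + 7.2Q → Q* = 7.6885, P* = 102.5574.
For a per-unit tax t: ΔQ = t/12.2, so DWL = ½·t·(t/12.2) = t²/24.4.
At t = 29.5: DWL = 35.666. At t = 64.5: DWL = 170.502.
Increase = 170.502 − 35.666 = 134.84.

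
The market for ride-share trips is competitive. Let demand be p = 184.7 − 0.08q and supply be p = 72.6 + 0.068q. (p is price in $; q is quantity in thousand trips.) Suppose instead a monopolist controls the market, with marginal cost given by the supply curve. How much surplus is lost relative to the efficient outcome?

Competitive equilibrium: 184.7 − 0.08q = 72.6 + 0.068q → q* = 757.4324, p* = 124.1054.
Marginal revenue: MR = 184.7 − 0.16q. Set MR = MC: 184.7 − 0.16q = 72.6 + 0.068q → q_m = 491.6667.
Price p_m = 184.7 − 0.08·491.6667 = 145.3667; MC(q_m) = 72.6 + 0.068·491.6667 = 106.0333.
Competitive q* = 757.4324, so Δq = 265.7657; wedge = 145.3667 − 106.0333 = 39.3334.
The triangle = ½ × 265.7657 × 39.3334 = $5226.73 thousand.

$5226.73 thousand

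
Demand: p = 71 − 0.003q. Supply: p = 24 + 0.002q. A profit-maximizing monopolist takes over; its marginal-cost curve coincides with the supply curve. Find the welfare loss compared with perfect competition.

31064.06

Competitive equilibrium: 71 − 0.003q = 24 + 0.002q → q* = 9400, p* = 42.8.
Marginal revenue: MR = 71 − 0.006q. Set MR = MC: 71 − 0.006q = 24 + 0.002q → q_m = 5875.
Price p_m = 71 − 0.003·5875 = 53.375; MC(q_m) = 24 + 0.002·5875 = 35.75.
Competitive q* = 9400, so Δq = 3525; wedge = 53.375 − 35.75 = 17.625.
Deadweight loss = ½ × 3525 × 17.625 = 31064.06.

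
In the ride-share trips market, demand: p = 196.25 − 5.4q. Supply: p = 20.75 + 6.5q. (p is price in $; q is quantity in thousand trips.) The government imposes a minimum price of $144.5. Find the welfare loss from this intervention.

Competitive equilibrium: 196.25 − 5.4q = 20.75 + 6.5q → q* = 14.7479, p* = 116.6113.
At the floor p = 144.5, quantity demanded = (196.25 − 144.5)/5.4 = 9.5833.
Sellers' marginal cost at q' = 9.5833: 20.75 + 6.5·9.5833 = 83.0415.
Δq = 14.7479 − 9.5833 = 5.1646; wedge = 144.5 − 83.0415 = 61.4585.
Deadweight loss = ½ × 5.1646 × 61.4585 = $158.70 thousand.

$158.70 thousand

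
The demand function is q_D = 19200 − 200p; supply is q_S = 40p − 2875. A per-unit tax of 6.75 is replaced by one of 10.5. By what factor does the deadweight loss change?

In inverse form: demand p = 96 − 0.005q, supply p = 71.875 + 0.025q.
Competitive equilibrium: 96 − 0.005q = 71.875 + 0.025q → q* = 804.1667, p* = 91.9792.
For a per-unit tax t: Δq = t/0.03, so DWL = ½·t·(t/0.03) = t²/0.06.
At t = 6.75: DWL = 759.375. At t = 10.5: DWL = 1837.5.
Ratio = (10.5/6.75)² = 2.420.

2.420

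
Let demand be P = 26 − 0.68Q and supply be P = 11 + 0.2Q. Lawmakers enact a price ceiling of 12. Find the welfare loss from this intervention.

Competitive equilibrium: 26 − 0.68Q = 11 + 0.2Q → Q* = 17.0455, P* = 14.4091.
At the ceiling P = 12, quantity supplied = (12 − 11)/0.2 = 5.
Willingness to pay at Q' = 5: 26 − 0.68·5 = 22.6.
ΔQ = 17.0455 − 5 = 12.0455; wedge = 22.6 − 12 = 10.6.
The triangle = ½ × 12.0455 × 10.6 = 63.84.

63.84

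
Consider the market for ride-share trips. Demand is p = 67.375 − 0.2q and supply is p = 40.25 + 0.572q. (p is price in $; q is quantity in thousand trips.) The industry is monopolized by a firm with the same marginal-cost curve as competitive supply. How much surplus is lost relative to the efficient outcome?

$20.18 thousand

Competitive equilibrium: 67.375 − 0.2q = 40.25 + 0.572q → q* = 35.13601, p* = 60.3478.
Marginal revenue: MR = 67.375 − 0.4q. Set MR = MC: 67.375 − 0.4q = 40.25 + 0.572q → q_m = 27.90638.
Price p_m = 67.375 − 0.2·27.90638 = 61.79372; MC(q_m) = 40.25 + 0.572·27.90638 = 56.21245.
Competitive q* = 35.13601, so Δq = 7.22963; wedge = 61.79372 − 56.21245 = 5.58127.
DWL = ½ × 7.22963 × 5.58127 = $20.18 thousand.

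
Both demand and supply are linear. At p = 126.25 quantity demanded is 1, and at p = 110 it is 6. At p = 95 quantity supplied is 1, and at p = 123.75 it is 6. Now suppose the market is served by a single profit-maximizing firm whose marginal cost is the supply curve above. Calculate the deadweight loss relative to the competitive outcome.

Demand slope = (110 − 126.25)/(6 − 1) = −3.25, so p = 129.5 − 3.25q.
Supply slope = (123.75 − 95)/(6 − 1) = 5.75, so p = 89.25 + 5.75q.
Competitive equilibrium: 129.5 − 3.25q = 89.25 + 5.75q → q* = 4.4722, p* = 114.9653.
Marginal revenue: MR = 129.5 − 6.5q. Set MR = MC: 129.5 − 6.5q = 89.25 + 5.75q → q_m = 3.2857.
Price p_m = 129.5 − 3.25·3.2857 = 118.8215; MC(q_m) = 89.25 + 5.75·3.2857 = 108.1428.
Competitive q* = 4.4722, so Δq = 1.1865; wedge = 118.8215 − 108.1428 = 10.6787.
Deadweight loss = ½ × 1.1865 × 10.6787 = 6.34.

6.34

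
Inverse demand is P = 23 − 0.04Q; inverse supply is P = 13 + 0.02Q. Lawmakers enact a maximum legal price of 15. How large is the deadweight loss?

Competitive equilibrium: 23 − 0.04Q = 13 + 0.02Q → Q* = 166.6667, P* = 16.3333.
At the ceiling P = 15, quantity supplied = (15 − 13)/0.02 = 100.
Willingness to pay at Q' = 100: 23 − 0.04·100 = 19.
ΔQ = 166.6667 − 100 = 66.6667; wedge = 19 − 15 = 4.
The triangle = ½ × 66.6667 × 4 = 133.33.

133.33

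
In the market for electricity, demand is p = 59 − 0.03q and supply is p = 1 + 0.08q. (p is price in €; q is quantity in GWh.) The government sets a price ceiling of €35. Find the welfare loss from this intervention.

Competitive equilibrium: 59 − 0.03q = 1 + 0.08q → q* = 527.2727, p* = 43.1818.
At the ceiling p = 35, quantity supplied = (35 − 1)/0.08 = 425.
Willingness to pay at q' = 425: 59 − 0.03·425 = 46.25.
Δq = 527.2727 − 425 = 102.2727; wedge = 46.25 − 35 = 11.25.
DWL = ½ × 102.2727 × 11.25 = €575.28.

€575.28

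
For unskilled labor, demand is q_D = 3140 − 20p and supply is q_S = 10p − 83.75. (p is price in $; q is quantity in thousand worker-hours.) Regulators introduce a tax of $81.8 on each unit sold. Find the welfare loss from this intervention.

In inverse form: demand p = 157 − 0.05q, supply p = 8.375 + 0.1q.
Competitive equilibrium: 157 − 0.05q = 8.375 + 0.1q → q* = 990.8333, p* = 107.4583.
With the tax, the buyer price exceeds the seller price by 81.8: (157 − 0.05q) − (8.375 + 0.1q) = 81.8 → q' = 445.5.
Δq = 990.8333 − 445.5 = 545.3333; the wedge equals the tax, 81.8.
Welfare loss = ½ × 545.3333 × 81.8 = $22304.13 thousand.

$22304.13 thousand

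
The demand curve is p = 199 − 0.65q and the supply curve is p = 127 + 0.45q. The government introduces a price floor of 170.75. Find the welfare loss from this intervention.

Competitive equilibrium: 199 − 0.65q = 127 + 0.45q → q* = 65.4545, p* = 156.4545.
At the floor p = 170.75, quantity demanded = (199 − 170.75)/0.65 = 43.4615.
Sellers' marginal cost at q' = 43.4615: 127 + 0.45·43.4615 = 146.5577.
Δq = 65.4545 − 43.4615 = 21.993; wedge = 170.75 − 146.5577 = 24.1923.
Welfare loss = ½ × 21.993 × 24.1923 = 266.03.

266.03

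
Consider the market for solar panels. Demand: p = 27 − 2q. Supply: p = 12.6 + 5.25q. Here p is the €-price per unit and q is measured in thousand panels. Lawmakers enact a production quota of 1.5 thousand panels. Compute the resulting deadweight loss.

€0.86 thousand

Competitive equilibrium: 27 − 2q = 12.6 + 5.25q → q* = 1.9862, p* = 23.0276.
At q = 1.5: demand price = 27 − 2·1.5 = 24; supply price = 12.6 + 5.25·1.5 = 20.475.
Δq = 1.9862 − 1.5 = 0.4862; wedge = 24 − 20.475 = 3.525.
DWL = ½ × 0.4862 × 3.525 = €0.86 thousand.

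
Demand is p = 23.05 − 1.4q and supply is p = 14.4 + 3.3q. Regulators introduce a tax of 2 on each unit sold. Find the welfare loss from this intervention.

0.43

Competitive equilibrium: 23.05 − 1.4q = 14.4 + 3.3q → q* = 1.8404, p* = 20.4734.
With the tax, the buyer price exceeds the seller price by 2: (23.05 − 1.4q) − (14.4 + 3.3q) = 2 → q' = 1.4149.
Δq = 1.8404 − 1.4149 = 0.4255; the wedge equals the tax, 2.
DWL = ½ × 0.4255 × 2 = 0.43.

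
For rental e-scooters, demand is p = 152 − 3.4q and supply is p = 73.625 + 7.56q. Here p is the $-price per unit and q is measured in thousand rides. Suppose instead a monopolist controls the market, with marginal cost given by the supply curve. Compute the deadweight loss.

Competitive equilibrium: 152 − 3.4q = 73.625 + 7.56q → q* = 7.151, p* = 127.6866.
Marginal revenue: MR = 152 − 6.8q. Set MR = MC: 152 − 6.8q = 73.625 + 7.56q → q_m = 5.4579.
Price p_m = 152 − 3.4·5.4579 = 133.4431; MC(q_m) = 73.625 + 7.56·5.4579 = 114.8867.
Competitive q* = 7.151, so Δq = 1.6931; wedge = 133.4431 − 114.8867 = 18.5564.
The triangle = ½ × 1.6931 × 18.5564 = $15.71 thousand.

$15.71 thousand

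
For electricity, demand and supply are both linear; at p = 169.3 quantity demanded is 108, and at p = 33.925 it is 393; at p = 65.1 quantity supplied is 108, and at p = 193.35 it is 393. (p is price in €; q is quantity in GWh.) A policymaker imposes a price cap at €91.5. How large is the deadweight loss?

Demand slope = (33.925 − 169.3)/(393 − 108) = −0.475, so p = 220.6 − 0.475q.
Supply slope = (193.35 − 65.1)/(393 − 108) = 0.45, so p = 16.5 + 0.45q.
Competitive equilibrium: 220.6 − 0.475q = 16.5 + 0.45q → q* = 220.6486, p* = 115.7919.
At the ceiling p = 91.5, quantity supplied = (91.5 − 16.5)/0.45 = 166.6667.
Willingness to pay at q' = 166.6667: 220.6 − 0.475·166.6667 = 141.4333.
Δq = 220.6486 − 166.6667 = 53.9819; wedge = 141.4333 − 91.5 = 49.9333.
DWL = ½ × 53.9819 × 49.9333 = €1347.75.

€1347.75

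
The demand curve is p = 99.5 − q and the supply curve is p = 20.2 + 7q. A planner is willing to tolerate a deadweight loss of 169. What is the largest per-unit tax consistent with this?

Competitive equilibrium: 99.5 − q = 20.2 + 7q → q* = 9.9125, p* = 89.5875.
A tax t gives Δq = t/8 and wedge t, so DWL = t²/16.
t²/16 = 169 → t² = 2704 → t = 52.

52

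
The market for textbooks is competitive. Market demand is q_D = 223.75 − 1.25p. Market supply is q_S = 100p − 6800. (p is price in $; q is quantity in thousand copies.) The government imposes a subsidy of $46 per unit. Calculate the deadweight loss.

$1306.17 thousand

In inverse form: demand p = 179 − 0.8q, supply p = 68 + 0.01q.
Competitive equilibrium: 179 − 0.8q = 68 + 0.01q → q* = 137.037, p* = 69.3704.
The subsidy lowers effective supply by 46: p = 22 + 0.01q.
New quantity: 179 − 0.8q = 22 + 0.01q → q' = 193.8272.
Overproduction Δq = 193.8272 − 137.037 = 56.7902; wedge = subsidy = 46.
Deadweight loss = ½ × 56.7902 × 46 = $1306.17 thousand.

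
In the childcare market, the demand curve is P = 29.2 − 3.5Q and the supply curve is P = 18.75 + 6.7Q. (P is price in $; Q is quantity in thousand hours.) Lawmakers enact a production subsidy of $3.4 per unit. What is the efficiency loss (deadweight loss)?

Competitive equilibrium: 29.2 − 3.5Q = 18.75 + 6.7Q → Q* = 1.0245, P* = 25.6142.
The subsidy lowers effective supply by 3.4: P = 15.35 + 6.7Q.
New quantity: 29.2 − 3.5Q = 15.35 + 6.7Q → Q' = 1.3578.
Overproduction ΔQ = 1.3578 − 1.0245 = 0.3333; wedge = subsidy = 3.4.
Deadweight loss = ½ × 0.3333 × 3.4 = $0.57 thousand.

$0.57 thousand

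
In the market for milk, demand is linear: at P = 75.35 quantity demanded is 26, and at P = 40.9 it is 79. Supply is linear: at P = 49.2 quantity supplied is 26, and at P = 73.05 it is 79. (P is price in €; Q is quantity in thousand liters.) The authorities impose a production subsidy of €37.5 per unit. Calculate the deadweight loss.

Demand slope = (40.9 − 75.35)/(79 − 26) = −0.65, so P = 92.25 − 0.65Q.
Supply slope = (73.05 − 49.2)/(79 − 26) = 0.45, so P = 37.5 + 0.45Q.
Competitive equilibrium: 92.25 − 0.65Q = 37.5 + 0.45Q → Q* = 49.7727, P* = 59.8977.
The subsidy lowers effective supply by 37.5: P = 0 + 0.45Q.
New quantity: 92.25 − 0.65Q = 0 + 0.45Q → Q' = 83.8636.
Overproduction ΔQ = 83.8636 − 49.7727 = 34.0909; wedge = subsidy = 37.5.
Welfare loss = ½ × 34.0909 × 37.5 = €639.20 thousand.

€639.20 thousand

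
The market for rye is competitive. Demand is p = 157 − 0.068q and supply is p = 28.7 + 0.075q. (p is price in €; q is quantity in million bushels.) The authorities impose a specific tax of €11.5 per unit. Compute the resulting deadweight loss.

Competitive equilibrium: 157 − 0.068q = 28.7 + 0.075q → q* = 897.2028, p* = 95.9902.
With the tax, the buyer price exceeds the seller price by 11.5: (157 − 0.068q) − (28.7 + 0.075q) = 11.5 → q' = 816.7832.
Δq = 897.2028 − 816.7832 = 80.4196; the wedge equals the tax, 11.5.
DWL = ½ × 80.4196 × 11.5 = €462.41 million.

€462.41 million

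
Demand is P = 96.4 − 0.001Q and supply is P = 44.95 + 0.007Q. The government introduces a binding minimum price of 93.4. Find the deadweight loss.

47093.91

Competitive equilibrium: 96.4 − 0.001Q = 44.95 + 0.007Q → Q* = 6431.25, P* = 89.9688.
At the floor P = 93.4, quantity demanded = (96.4 − 93.4)/0.001 = 3000.
Sellers' marginal cost at Q' = 3000: 44.95 + 0.007·3000 = 65.95.
ΔQ = 6431.25 − 3000 = 3431.25; wedge = 93.4 − 65.95 = 27.45.
Deadweight loss = ½ × 3431.25 × 27.45 = 47093.91.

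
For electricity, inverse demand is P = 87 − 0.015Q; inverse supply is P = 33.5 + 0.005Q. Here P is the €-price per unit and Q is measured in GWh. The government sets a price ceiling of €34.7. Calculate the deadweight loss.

€59292.25

Competitive equilibrium: 87 − 0.015Q = 33.5 + 0.005Q → Q* = 2675, P* = 46.875.
At the ceiling P = 34.7, quantity supplied = (34.7 − 33.5)/0.005 = 240.
Willingness to pay at Q' = 240: 87 − 0.015·240 = 83.4.
ΔQ = 2675 − 240 = 2435; wedge = 83.4 − 34.7 = 48.7.
Deadweight loss = ½ × 2435 × 48.7 = €59292.25.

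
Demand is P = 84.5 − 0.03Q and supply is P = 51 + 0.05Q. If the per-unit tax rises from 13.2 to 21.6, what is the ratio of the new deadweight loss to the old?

2.678

Competitive equilibrium: 84.5 − 0.03Q = 51 + 0.05Q → Q* = 418.75, P* = 71.9375.
For a per-unit tax t: ΔQ = t/0.08, so DWL = ½·t·(t/0.08) = t²/0.16.
At t = 13.2: DWL = 1089. At t = 21.6: DWL = 2916.
Ratio = (21.6/13.2)² = 2.678.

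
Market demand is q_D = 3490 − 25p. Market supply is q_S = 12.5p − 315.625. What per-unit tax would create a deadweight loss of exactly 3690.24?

29.76

In inverse form: demand p = 139.6 − 0.04q, supply p = 25.25 + 0.08q.
Competitive equilibrium: 139.6 − 0.04q = 25.25 + 0.08q → q* = 952.9167, p* = 101.4833.
A tax t gives Δq = t/0.12 and wedge t, so DWL = t²/0.24.
t²/0.24 = 3690.24 → t² = 885.6576 → t = 29.76.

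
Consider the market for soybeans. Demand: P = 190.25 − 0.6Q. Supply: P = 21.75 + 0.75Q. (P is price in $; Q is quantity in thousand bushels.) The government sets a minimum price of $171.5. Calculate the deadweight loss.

$5909.20 thousand

Competitive equilibrium: 190.25 − 0.6Q = 21.75 + 0.75Q → Q* = 124.8148, P* = 115.3611.
At the floor P = 171.5, quantity demanded = (190.25 − 171.5)/0.6 = 31.25.
Sellers' marginal cost at Q' = 31.25: 21.75 + 0.75·31.25 = 45.1875.
ΔQ = 124.8148 − 31.25 = 93.5648; wedge = 171.5 − 45.1875 = 126.3125.
The triangle = ½ × 93.5648 × 126.3125 = $5909.20 thousand.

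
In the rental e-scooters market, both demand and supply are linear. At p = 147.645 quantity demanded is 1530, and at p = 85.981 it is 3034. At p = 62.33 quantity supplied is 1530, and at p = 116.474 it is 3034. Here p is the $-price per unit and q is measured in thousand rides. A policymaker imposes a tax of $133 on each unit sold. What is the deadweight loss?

$114863.64 thousand

Demand slope = (85.981 − 147.645)/(3034 − 1530) = −0.041, so p = 210.375 − 0.041q.
Supply slope = (116.474 − 62.33)/(3034 − 1530) = 0.036, so p = 7.25 + 0.036q.
Competitive equilibrium: 210.375 − 0.041q = 7.25 + 0.036q → q* = 2637.98701, p* = 102.21753.
With the tax, the buyer price exceeds the seller price by 133: (210.375 − 0.041q) − (7.25 + 0.036q) = 133 → q' = 910.71429.
Δq = 2637.98701 − 910.71429 = 1727.27272; the wedge equals the tax, 133.
DWL = ½ × 1727.27272 × 133 = $114863.64 thousand.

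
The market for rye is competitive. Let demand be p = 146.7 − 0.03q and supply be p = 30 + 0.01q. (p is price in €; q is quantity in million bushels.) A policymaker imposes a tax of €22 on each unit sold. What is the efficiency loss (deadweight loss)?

€6050 million

Competitive equilibrium: 146.7 − 0.03q = 30 + 0.01q → q* = 2917.5, p* = 59.175.
With the tax, the buyer price exceeds the seller price by 22: (146.7 − 0.03q) − (30 + 0.01q) = 22 → q' = 2367.5.
Δq = 2917.5 − 2367.5 = 550; the wedge equals the tax, 22.
Welfare loss = ½ × 550 × 22 = €6050 million.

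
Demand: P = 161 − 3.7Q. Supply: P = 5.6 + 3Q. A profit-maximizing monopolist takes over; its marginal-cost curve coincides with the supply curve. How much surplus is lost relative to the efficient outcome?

Competitive equilibrium: 161 − 3.7Q = 5.6 + 3Q → Q* = 23.194, P* = 75.1821.
Marginal revenue: MR = 161 − 7.4Q. Set MR = MC: 161 − 7.4Q = 5.6 + 3Q → Q_m = 14.9423.
Price P_m = 161 − 3.7·14.9423 = 105.7135; MC(Q_m) = 5.6 + 3·14.9423 = 50.4269.
Competitive Q* = 23.194, so ΔQ = 8.2517; wedge = 105.7135 − 50.4269 = 55.2866.
Welfare loss = ½ × 8.2517 × 55.2866 = 228.10.

228.10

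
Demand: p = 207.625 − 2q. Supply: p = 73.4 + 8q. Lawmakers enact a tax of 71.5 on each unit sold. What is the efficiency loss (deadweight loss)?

Competitive equilibrium: 207.625 − 2q = 73.4 + 8q → q* = 13.4225, p* = 180.78.
With the tax, the buyer price exceeds the seller price by 71.5: (207.625 − 2q) − (73.4 + 8q) = 71.5 → q' = 6.2725.
Δq = 13.4225 − 6.2725 = 7.15; the wedge equals the tax, 71.5.
The triangle = ½ × 7.15 × 71.5 = 255.61.

255.61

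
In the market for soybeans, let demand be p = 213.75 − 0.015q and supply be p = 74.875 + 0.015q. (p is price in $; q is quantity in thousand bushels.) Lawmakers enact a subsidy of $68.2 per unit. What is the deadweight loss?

$77520.67 thousand

Competitive equilibrium: 213.75 − 0.015q = 74.875 + 0.015q → q* = 4629.1667, p* = 144.3125.
The subsidy lowers effective supply by 68.2: p = 6.675 + 0.015q.
New quantity: 213.75 − 0.015q = 6.675 + 0.015q → q' = 6902.5.
Overproduction Δq = 6902.5 − 4629.1667 = 2273.3333; wedge = subsidy = 68.2.
Deadweight loss = ½ × 2273.3333 × 68.2 = $77520.67 thousand.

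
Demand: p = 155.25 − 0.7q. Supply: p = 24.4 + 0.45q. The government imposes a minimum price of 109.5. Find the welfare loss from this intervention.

1348.39

Competitive equilibrium: 155.25 − 0.7q = 24.4 + 0.45q → q* = 113.7826, p* = 75.6022.
At the floor p = 109.5, quantity demanded = (155.25 − 109.5)/0.7 = 65.3571.
Sellers' marginal cost at q' = 65.3571: 24.4 + 0.45·65.3571 = 53.8107.
Δq = 113.7826 − 65.3571 = 48.4255; wedge = 109.5 − 53.8107 = 55.6893.
The triangle = ½ × 48.4255 × 55.6893 = 1348.39.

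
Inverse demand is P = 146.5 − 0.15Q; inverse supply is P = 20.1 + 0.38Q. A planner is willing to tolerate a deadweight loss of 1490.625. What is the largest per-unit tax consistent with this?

Competitive equilibrium: 146.5 − 0.15Q = 20.1 + 0.38Q → Q* = 238.4906, P* = 110.7264.
A tax t gives ΔQ = t/0.53 and wedge t, so DWL = t²/1.06.
t²/1.06 = 1490.625 → t² = 1580.0625 → t = 39.75.

39.75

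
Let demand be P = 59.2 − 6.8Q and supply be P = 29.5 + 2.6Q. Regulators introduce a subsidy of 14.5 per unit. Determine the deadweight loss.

Competitive equilibrium: 59.2 − 6.8Q = 29.5 + 2.6Q → Q* = 3.1596, P* = 37.7149.
The subsidy lowers effective supply by 14.5: P = 15 + 2.6Q.
New quantity: 59.2 − 6.8Q = 15 + 2.6Q → Q' = 4.7021.
Overproduction ΔQ = 4.7021 − 3.1596 = 1.5425; wedge = subsidy = 14.5.
Welfare loss = ½ × 1.5425 × 14.5 = 11.18.

11.18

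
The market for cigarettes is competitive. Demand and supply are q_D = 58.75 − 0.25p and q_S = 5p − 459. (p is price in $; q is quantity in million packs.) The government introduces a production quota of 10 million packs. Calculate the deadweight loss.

$1219.22 million

In inverse form: demand p = 235 − 4q, supply p = 91.8 + 0.2q.
Competitive equilibrium: 235 − 4q = 91.8 + 0.2q → q* = 34.0952, p* = 98.619.
At q = 10: demand price = 235 − 4·10 = 195; supply price = 91.8 + 0.2·10 = 93.8.
Δq = 34.0952 − 10 = 24.0952; wedge = 195 − 93.8 = 101.2.
DWL = ½ × 24.0952 × 101.2 = $1219.22 million.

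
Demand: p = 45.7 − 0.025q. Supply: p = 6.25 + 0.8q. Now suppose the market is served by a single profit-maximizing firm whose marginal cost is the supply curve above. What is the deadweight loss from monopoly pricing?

0.82

Competitive equilibrium: 45.7 − 0.025q = 6.25 + 0.8q → q* = 47.8182, p* = 44.5045.
Marginal revenue: MR = 45.7 − 0.05q. Set MR = MC: 45.7 − 0.05q = 6.25 + 0.8q → q_m = 46.4118.
Price p_m = 45.7 − 0.025·46.4118 = 44.5397; MC(q_m) = 6.25 + 0.8·46.4118 = 43.3794.
Competitive q* = 47.8182, so Δq = 1.4064; wedge = 44.5397 − 43.3794 = 1.1603.
Welfare loss = ½ × 1.4064 × 1.1603 = 0.82.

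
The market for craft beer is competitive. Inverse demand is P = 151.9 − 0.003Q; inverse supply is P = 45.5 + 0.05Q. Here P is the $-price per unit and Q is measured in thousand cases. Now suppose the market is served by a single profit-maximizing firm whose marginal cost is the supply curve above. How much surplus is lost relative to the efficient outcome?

Competitive equilibrium: 151.9 − 0.003Q = 45.5 + 0.05Q → Q* = 2007.5472, P* = 145.8774.
Marginal revenue: MR = 151.9 − 0.006Q. Set MR = MC: 151.9 − 0.006Q = 45.5 + 0.05Q → Q_m = 1900.
Price P_m = 151.9 − 0.003·1900 = 146.2; MC(Q_m) = 45.5 + 0.05·1900 = 140.5.
Competitive Q* = 2007.5472, so ΔQ = 107.5472; wedge = 146.2 − 140.5 = 5.7.
Welfare loss = ½ × 107.5472 × 5.7 = $306.51 thousand.

$306.51 thousand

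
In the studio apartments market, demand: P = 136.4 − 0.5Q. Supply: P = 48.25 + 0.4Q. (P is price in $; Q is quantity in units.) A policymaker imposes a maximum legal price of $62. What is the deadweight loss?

$1818.48

Competitive equilibrium: 136.4 − 0.5Q = 48.25 + 0.4Q → Q* = 97.9444, P* = 87.4278.
At the ceiling P = 62, quantity supplied = (62 − 48.25)/0.4 = 34.375.
Willingness to pay at Q' = 34.375: 136.4 − 0.5·34.375 = 119.2125.
ΔQ = 97.9444 − 34.375 = 63.5694; wedge = 119.2125 − 62 = 57.2125.
Welfare loss = ½ × 63.5694 × 57.2125 = $1818.48.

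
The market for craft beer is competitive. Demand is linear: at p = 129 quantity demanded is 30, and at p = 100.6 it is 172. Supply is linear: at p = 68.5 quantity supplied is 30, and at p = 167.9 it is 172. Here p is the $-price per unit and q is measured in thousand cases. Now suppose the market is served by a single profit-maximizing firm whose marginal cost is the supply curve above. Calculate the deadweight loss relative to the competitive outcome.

Demand slope = (100.6 − 129)/(172 − 30) = −0.2, so p = 135 − 0.2q.
Supply slope = (167.9 − 68.5)/(172 − 30) = 0.7, so p = 47.5 + 0.7q.
Competitive equilibrium: 135 − 0.2q = 47.5 + 0.7q → q* = 97.2222, p* = 115.5556.
Marginal revenue: MR = 135 − 0.4q. Set MR = MC: 135 − 0.4q = 47.5 + 0.7q → q_m = 79.5455.
Price p_m = 135 − 0.2·79.5455 = 119.0909; MC(q_m) = 47.5 + 0.7·79.5455 = 103.1819.
Competitive q* = 97.2222, so Δq = 17.6767; wedge = 119.0909 − 103.1819 = 15.909.
Deadweight loss = ½ × 17.6767 × 15.909 = $140.61 thousand.

$140.61 thousand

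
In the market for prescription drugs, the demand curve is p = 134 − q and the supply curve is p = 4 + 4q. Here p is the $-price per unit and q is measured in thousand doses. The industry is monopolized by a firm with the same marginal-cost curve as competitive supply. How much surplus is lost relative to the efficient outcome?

$46.94 thousand

Competitive equilibrium: 134 − q = 4 + 4q → q* = 26, p* = 108.
Marginal revenue: MR = 134 − 2q. Set MR = MC: 134 − 2q = 4 + 4q → q_m = 21.6667.
Price p_m = 134 − 1·21.6667 = 112.3333; MC(q_m) = 4 + 4·21.6667 = 90.6668.
Competitive q* = 26, so Δq = 4.3333; wedge = 112.3333 − 90.6668 = 21.6665.
Welfare loss = ½ × 4.3333 × 21.6665 = $46.94 thousand.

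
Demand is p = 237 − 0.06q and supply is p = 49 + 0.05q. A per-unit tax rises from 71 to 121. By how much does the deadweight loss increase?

Competitive equilibrium: 237 − 0.06q = 49 + 0.05q → q* = 1709.0909, p* = 134.4545.
For a per-unit tax t: Δq = t/0.11, so DWL = ½·t·(t/0.11) = t²/0.22.
At t = 71: DWL = 22913.636. At t = 121: DWL = 66550.
Increase = 66550 − 22913.636 = 43636.36.

43636.36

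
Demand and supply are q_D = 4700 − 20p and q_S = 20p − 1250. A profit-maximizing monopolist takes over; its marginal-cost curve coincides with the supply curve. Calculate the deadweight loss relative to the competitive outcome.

In inverse form: demand p = 235 − 0.05q, supply p = 62.5 + 0.05q.
Competitive equilibrium: 235 − 0.05q = 62.5 + 0.05q → q* = 1725, p* = 148.75.
Marginal revenue: MR = 235 − 0.1q. Set MR = MC: 235 − 0.1q = 62.5 + 0.05q → q_m = 1150.
Price p_m = 235 − 0.05·1150 = 177.5; MC(q_m) = 62.5 + 0.05·1150 = 120.
Competitive q* = 1725, so Δq = 575; wedge = 177.5 − 120 = 57.5.
The triangle = ½ × 575 × 57.5 = 16531.25.

16531.25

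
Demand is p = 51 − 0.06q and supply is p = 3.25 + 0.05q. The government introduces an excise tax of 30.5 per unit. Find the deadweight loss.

4228.41

Competitive equilibrium: 51 − 0.06q = 3.25 + 0.05q → q* = 434.0909, p* = 24.9545.
With the tax, the buyer price exceeds the seller price by 30.5: (51 − 0.06q) − (3.25 + 0.05q) = 30.5 → q' = 156.8182.
Δq = 434.0909 − 156.8182 = 277.2727; the wedge equals the tax, 30.5.
Deadweight loss = ½ × 277.2727 × 30.5 = 4228.41.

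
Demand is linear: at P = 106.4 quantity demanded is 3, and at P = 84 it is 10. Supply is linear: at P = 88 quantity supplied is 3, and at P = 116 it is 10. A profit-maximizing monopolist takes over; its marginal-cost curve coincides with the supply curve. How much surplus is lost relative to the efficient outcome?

10.52

Demand slope = (84 − 106.4)/(10 − 3) = −3.2, so P = 116 − 3.2Q.
Supply slope = (116 − 88)/(10 − 3) = 4, so P = 76 + 4Q.
Competitive equilibrium: 116 − 3.2Q = 76 + 4Q → Q* = 5.5556, P* = 98.2222.
Marginal revenue: MR = 116 − 6.4Q. Set MR = MC: 116 − 6.4Q = 76 + 4Q → Q_m = 3.8462.
Price P_m = 116 − 3.2·3.8462 = 103.6922; MC(Q_m) = 76 + 4·3.8462 = 91.3848.
Competitive Q* = 5.5556, so ΔQ = 1.7094; wedge = 103.6922 − 91.3848 = 12.3074.
Welfare loss = ½ × 1.7094 × 12.3074 = 10.52.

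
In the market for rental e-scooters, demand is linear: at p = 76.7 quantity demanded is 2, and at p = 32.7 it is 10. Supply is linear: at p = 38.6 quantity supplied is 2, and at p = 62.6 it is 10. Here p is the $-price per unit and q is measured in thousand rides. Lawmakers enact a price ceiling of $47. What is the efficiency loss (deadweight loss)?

$12.03 thousand

Demand slope = (32.7 − 76.7)/(10 − 2) = −5.5, so p = 87.7 − 5.5q.
Supply slope = (62.6 − 38.6)/(10 − 2) = 3, so p = 32.6 + 3q.
Competitive equilibrium: 87.7 − 5.5q = 32.6 + 3q → q* = 6.4824, p* = 52.0471.
At the ceiling p = 47, quantity supplied = (47 − 32.6)/3 = 4.8.
Willingness to pay at q' = 4.8: 87.7 − 5.5·4.8 = 61.3.
Δq = 6.4824 − 4.8 = 1.6824; wedge = 61.3 − 47 = 14.3.
DWL = ½ × 1.6824 × 14.3 = $12.03 thousand.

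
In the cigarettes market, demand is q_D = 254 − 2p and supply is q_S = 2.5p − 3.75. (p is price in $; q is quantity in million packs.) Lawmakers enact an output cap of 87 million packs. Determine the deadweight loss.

In inverse form: demand p = 127 − 0.5q, supply p = 1.5 + 0.4q.
Competitive equilibrium: 127 − 0.5q = 1.5 + 0.4q → q* = 139.4444, p* = 57.2778.
At q = 87: demand price = 127 − 0.5·87 = 83.5; supply price = 1.5 + 0.4·87 = 36.3.
Δq = 139.4444 − 87 = 52.4444; wedge = 83.5 − 36.3 = 47.2.
DWL = ½ × 52.4444 × 47.2 = $1237.69 million.

$1237.69 million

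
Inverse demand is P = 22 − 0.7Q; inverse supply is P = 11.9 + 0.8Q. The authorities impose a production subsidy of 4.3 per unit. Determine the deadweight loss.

6.16

Competitive equilibrium: 22 − 0.7Q = 11.9 + 0.8Q → Q* = 6.7333, P* = 17.2867.
The subsidy lowers effective supply by 4.3: P = 7.6 + 0.8Q.
New quantity: 22 − 0.7Q = 7.6 + 0.8Q → Q' = 9.6.
Overproduction ΔQ = 9.6 − 6.7333 = 2.8667; wedge = subsidy = 4.3.
DWL = ½ × 2.8667 × 4.3 = 6.16.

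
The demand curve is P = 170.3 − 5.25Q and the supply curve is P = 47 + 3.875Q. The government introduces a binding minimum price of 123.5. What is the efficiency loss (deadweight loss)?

96.46

Competitive equilibrium: 170.3 − 5.25Q = 47 + 3.875Q → Q* = 13.5123, P* = 99.3603.
At the floor P = 123.5, quantity demanded = (170.3 − 123.5)/5.25 = 8.9143.
Sellers' marginal cost at Q' = 8.9143: 47 + 3.875·8.9143 = 81.5429.
ΔQ = 13.5123 − 8.9143 = 4.598; wedge = 123.5 − 81.5429 = 41.9571.
Welfare loss = ½ × 4.598 × 41.9571 = 96.46.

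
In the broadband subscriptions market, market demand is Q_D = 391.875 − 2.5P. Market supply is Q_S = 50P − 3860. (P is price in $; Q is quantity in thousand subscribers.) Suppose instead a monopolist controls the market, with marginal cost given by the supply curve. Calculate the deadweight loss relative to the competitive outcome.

$1792.64 thousand

In inverse form: demand P = 156.75 − 0.4Q, supply P = 77.2 + 0.02Q.
Competitive equilibrium: 156.75 − 0.4Q = 77.2 + 0.02Q → Q* = 189.4048, P* = 80.9881.
Marginal revenue: MR = 156.75 − 0.8Q. Set MR = MC: 156.75 − 0.8Q = 77.2 + 0.02Q → Q_m = 97.0122.
Price P_m = 156.75 − 0.4·97.0122 = 117.9451; MC(Q_m) = 77.2 + 0.02·97.0122 = 79.1402.
Competitive Q* = 189.4048, so ΔQ = 92.3926; wedge = 117.9451 − 79.1402 = 38.8049.
DWL = ½ × 92.3926 × 38.8049 = $1792.64 thousand.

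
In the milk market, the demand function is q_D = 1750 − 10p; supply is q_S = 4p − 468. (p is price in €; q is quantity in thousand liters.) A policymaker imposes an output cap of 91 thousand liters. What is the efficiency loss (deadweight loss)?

€976.89 thousand

In inverse form: demand p = 175 − 0.1q, supply p = 117 + 0.25q.
Competitive equilibrium: 175 − 0.1q = 117 + 0.25q → q* = 165.7143, p* = 158.4286.
At q = 91: demand price = 175 − 0.1·91 = 165.9; supply price = 117 + 0.25·91 = 139.75.
Δq = 165.7143 − 91 = 74.7143; wedge = 165.9 − 139.75 = 26.15.
Deadweight loss = ½ × 74.7143 × 26.15 = €976.89 thousand.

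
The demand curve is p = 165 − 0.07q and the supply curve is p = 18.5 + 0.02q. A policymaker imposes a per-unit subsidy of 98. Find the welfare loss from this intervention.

Competitive equilibrium: 165 − 0.07q = 18.5 + 0.02q → q* = 1627.7778, p* = 51.0556.
The subsidy lowers effective supply by 98: p = 0.02q − 79.5.
New quantity: 165 − 0.07q = 0.02q − 79.5 → q' = 2716.6667.
Overproduction Δq = 2716.6667 − 1627.7778 = 1088.8889; wedge = subsidy = 98.
The triangle = ½ × 1088.8889 × 98 = 53355.56.

53355.56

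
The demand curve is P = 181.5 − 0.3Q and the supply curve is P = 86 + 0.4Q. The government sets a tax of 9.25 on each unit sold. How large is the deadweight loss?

61.12

Competitive equilibrium: 181.5 − 0.3Q = 86 + 0.4Q → Q* = 136.4286, P* = 140.5714.
With the tax, the buyer price exceeds the seller price by 9.25: (181.5 − 0.3Q) − (86 + 0.4Q) = 9.25 → Q' = 123.2143.
ΔQ = 136.4286 − 123.2143 = 13.2143; the wedge equals the tax, 9.25.
DWL = ½ × 13.2143 × 9.25 = 61.12.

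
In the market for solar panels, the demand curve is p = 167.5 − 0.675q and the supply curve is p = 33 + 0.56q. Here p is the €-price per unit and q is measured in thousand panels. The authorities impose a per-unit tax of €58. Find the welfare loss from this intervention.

€1361.94 thousand

Competitive equilibrium: 167.5 − 0.675q = 33 + 0.56q → q* = 108.9069, p* = 93.9879.
With the tax, the buyer price exceeds the seller price by 58: (167.5 − 0.675q) − (33 + 0.56q) = 58 → q' = 61.9433.
Δq = 108.9069 − 61.9433 = 46.9636; the wedge equals the tax, 58.
Welfare loss = ½ × 46.9636 × 58 = €1361.94 thousand.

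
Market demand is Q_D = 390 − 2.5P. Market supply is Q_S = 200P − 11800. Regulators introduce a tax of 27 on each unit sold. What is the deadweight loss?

900

In inverse form: demand P = 156 − 0.4Q, supply P = 59 + 0.005Q.
Competitive equilibrium: 156 − 0.4Q = 59 + 0.005Q → Q* = 239.5062, P* = 60.1975.
With the tax, the buyer price exceeds the seller price by 27: (156 − 0.4Q) − (59 + 0.005Q) = 27 → Q' = 172.8395.
ΔQ = 239.5062 − 172.8395 = 66.6667; the wedge equals the tax, 27.
The triangle = ½ × 66.6667 × 27 = 900.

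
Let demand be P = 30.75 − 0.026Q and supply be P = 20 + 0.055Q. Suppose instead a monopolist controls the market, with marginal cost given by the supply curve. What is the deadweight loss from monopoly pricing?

Competitive equilibrium: 30.75 − 0.026Q = 20 + 0.055Q → Q* = 132.716, P* = 27.2994.
Marginal revenue: MR = 30.75 − 0.052Q. Set MR = MC: 30.75 − 0.052Q = 20 + 0.055Q → Q_m = 100.4673.
Price P_m = 30.75 − 0.026·100.4673 = 28.1379; MC(Q_m) = 20 + 0.055·100.4673 = 25.5257.
Competitive Q* = 132.716, so ΔQ = 32.2487; wedge = 28.1379 − 25.5257 = 2.6122.
The triangle = ½ × 32.2487 × 2.6122 = 42.12.

42.12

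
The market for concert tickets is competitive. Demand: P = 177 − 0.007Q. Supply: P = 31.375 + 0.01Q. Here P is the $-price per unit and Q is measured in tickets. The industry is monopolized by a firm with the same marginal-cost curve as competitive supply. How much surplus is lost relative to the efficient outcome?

$53059.92

Competitive equilibrium: 177 − 0.007Q = 31.375 + 0.01Q → Q* = 8566.17647, P* = 117.03676.
Marginal revenue: MR = 177 − 0.014Q. Set MR = MC: 177 − 0.014Q = 31.375 + 0.01Q → Q_m = 6067.70833.
Price P_m = 177 − 0.007·6067.70833 = 134.52604; MC(Q_m) = 31.375 + 0.01·6067.70833 = 92.05208.
Competitive Q* = 8566.17647, so ΔQ = 2498.46814; wedge = 134.52604 − 92.05208 = 42.47396.
DWL = ½ × 2498.46814 × 42.47396 = $53059.92.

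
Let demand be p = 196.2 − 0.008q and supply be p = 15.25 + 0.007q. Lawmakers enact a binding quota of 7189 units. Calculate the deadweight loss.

Competitive equilibrium: 196.2 − 0.008q = 15.25 + 0.007q → q* = 12063.3333, p* = 99.6933.
At q = 7189: demand price = 196.2 − 0.008·7189 = 138.688; supply price = 15.25 + 0.007·7189 = 65.573.
Δq = 12063.3333 − 7189 = 4874.3333; wedge = 138.688 − 65.573 = 73.115.
Deadweight loss = ½ × 4874.3333 × 73.115 = 178193.44.

178193.44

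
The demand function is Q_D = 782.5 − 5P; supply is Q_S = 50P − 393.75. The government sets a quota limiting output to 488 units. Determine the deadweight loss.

3870

In inverse form: demand P = 156.5 − 0.2Q, supply P = 7.875 + 0.02Q.
Competitive equilibrium: 156.5 − 0.2Q = 7.875 + 0.02Q → Q* = 675.5682, P* = 21.3864.
At Q = 488: demand price = 156.5 − 0.2·488 = 58.9; supply price = 7.875 + 0.02·488 = 17.635.
ΔQ = 675.5682 − 488 = 187.5682; wedge = 58.9 − 17.635 = 41.265.
DWL = ½ × 187.5682 × 41.265 = 3870.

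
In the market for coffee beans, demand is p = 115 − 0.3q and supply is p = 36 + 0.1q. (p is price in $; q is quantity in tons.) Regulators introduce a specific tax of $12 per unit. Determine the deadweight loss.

$180

Competitive equilibrium: 115 − 0.3q = 36 + 0.1q → q* = 197.5, p* = 55.75.
With the tax, the buyer price exceeds the seller price by 12: (115 − 0.3q) − (36 + 0.1q) = 12 → q' = 167.5.
Δq = 197.5 − 167.5 = 30; the wedge equals the tax, 12.
DWL = ½ × 30 × 12 = $180.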